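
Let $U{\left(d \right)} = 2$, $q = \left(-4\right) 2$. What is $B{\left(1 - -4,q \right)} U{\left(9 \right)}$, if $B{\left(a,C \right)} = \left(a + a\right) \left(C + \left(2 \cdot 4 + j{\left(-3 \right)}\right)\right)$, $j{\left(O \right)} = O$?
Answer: $-60$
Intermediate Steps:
$q = -8$
$B{\left(a,C \right)} = 2 a \left(5 + C\right)$ ($B{\left(a,C \right)} = \left(a + a\right) \left(C + \left(2 \cdot 4 - 3\right)\right) = 2 a \left(C + \left(8 - 3\right)\right) = 2 a \left(C + 5\right) = 2 a \left(5 + C\right)$)
$B{\left(1 - -4,q \right)} U{\left(9 \right)} = 2 \left(1 - -4\right) \left(5 - 8\right) 2 = 2 \left(1 + 4\right) \left(-3\right) 2 = 2 \cdot 5 \left(-3\right) 2 = \left(-30\right) 2 = -60$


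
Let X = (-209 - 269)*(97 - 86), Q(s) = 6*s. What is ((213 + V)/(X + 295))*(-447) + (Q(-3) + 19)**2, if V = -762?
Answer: -240440/4963 ≈ -48.447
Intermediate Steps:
X = -5258 (X = -478*11 = -5258)
((213 + V)/(X + 295))*(-447) + (Q(-3) + 19)**2 = ((213 - 762)/(-5258 + 295))*(-447) + (6*(-3) + 19)**2 = -549/(-4963)*(-447) + (-18 + 19)**2 = -549*(-1/4963)*(-447) + 1**2 = (549/4963)*(-447) + 1 = -245403/4963 + 1 = -240440/4963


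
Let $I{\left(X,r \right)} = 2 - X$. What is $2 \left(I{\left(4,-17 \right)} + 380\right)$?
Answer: $756$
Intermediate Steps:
$2 \left(I{\left(4,-17 \right)} + 380\right) = 2 \left(\left(2 - 4\right) + 380\right) = 2 \left(-2 + 380\right) = 2 \cdot 378 = 756$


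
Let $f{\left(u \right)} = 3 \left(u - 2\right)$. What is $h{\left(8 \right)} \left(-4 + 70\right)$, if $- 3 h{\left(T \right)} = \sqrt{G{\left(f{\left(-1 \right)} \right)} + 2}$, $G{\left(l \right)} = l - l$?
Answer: $- 22 \sqrt{2} \approx -31.113$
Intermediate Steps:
$f{\left(u \right)} = -6 + 3 u$ ($f{\left(u \right)} = 3 \left(-2 + u\right) = -6 + 3 u$)
$G{\left(l \right)} = 0$
$h{\left(T \right)} = - \frac{\sqrt{2}}{3}$ ($h{\left(T \right)} = - \frac{\sqrt{0 + 2}}{3} = - \frac{\sqrt{2}}{3}$)
$h{\left(8 \right)} \left(-4 + 70\right) = - \frac{\sqrt{2}}{3} \left(-4 + 70\right) = - \frac{\sqrt{2}}{3} \cdot 66 = - 22 \sqrt{2}$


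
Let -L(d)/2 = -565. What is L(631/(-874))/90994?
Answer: 565/45497 ≈ 0.012418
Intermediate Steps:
L(d) = 1130 (L(d) = -2*(-565) = 1130)
L(631/(-874))/90994 = 1130/90994 = 1130*(1/90994) = 565/45497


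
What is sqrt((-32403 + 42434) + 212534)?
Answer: sqrt(222565) ≈ 471.77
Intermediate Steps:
sqrt((-32403 + 42434) + 212534) = sqrt(10031 + 212534) = sqrt(222565)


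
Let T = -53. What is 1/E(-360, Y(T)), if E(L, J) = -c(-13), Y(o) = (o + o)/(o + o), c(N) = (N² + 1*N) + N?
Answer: -1/143 ≈ -0.0069930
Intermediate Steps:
c(N) = N² + 2*N (c(N) = (N² + N) + N = (N + N²) + N = N² + 2*N)
Y(o) = 1 (Y(o) = (2*o)/((2*o)) = (2*o)*(1/(2*o)) = 1)
E(L, J) = -143 (E(L, J) = -(-13)*(2 - 13) = -(-13)*(-11) = -1*143 = -143)
1/E(-360, Y(T)) = 1/(-143) = -1/143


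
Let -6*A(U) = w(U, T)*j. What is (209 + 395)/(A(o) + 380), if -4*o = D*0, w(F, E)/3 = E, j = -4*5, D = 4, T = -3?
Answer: 302/175 ≈ 1.7257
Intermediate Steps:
j = -20
w(F, E) = 3*E
o = 0 (o = -0 = -¼*0 = 0)
A(U) = -30 (A(U) = -3*(-3)*(-20)/6 = -(-3)*(-20)/2 = -⅙*180 = -30)
(209 + 395)/(A(o) + 380) = (209 + 395)/(-30 + 380) = 604/350 = 604*(1/350) = 302/175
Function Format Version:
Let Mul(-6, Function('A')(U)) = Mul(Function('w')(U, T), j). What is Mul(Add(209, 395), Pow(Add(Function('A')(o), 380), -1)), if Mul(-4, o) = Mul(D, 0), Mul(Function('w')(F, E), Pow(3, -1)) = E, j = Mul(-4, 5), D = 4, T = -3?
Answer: Rational(302, 175) ≈ 1.7257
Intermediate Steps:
j = -20
Function('w')(F, E) = Mul(3, E)
o = 0 (o = Mul(Rational(-1, 4), Mul(4, 0)) = Mul(Rational(-1, 4), 0) = 0)
Function('A')(U) = -30 (Function('A')(U) = Mul(Rational(-1, 6), Mul(Mul(3, -3), -20)) = Mul(Rational(-1, 6), Mul(-9, -20)) = Mul(Rational(-1, 6), 180) = -30)
Mul(Add(209, 395), Pow(Add(Function('A')(o), 380), -1)) = Mul(Add(209, 395), Pow(Add(-30, 380), -1)) = Mul(604, Pow(350, -1)) = Mul(604, Rational(1, 350)) = Rational(302, 175)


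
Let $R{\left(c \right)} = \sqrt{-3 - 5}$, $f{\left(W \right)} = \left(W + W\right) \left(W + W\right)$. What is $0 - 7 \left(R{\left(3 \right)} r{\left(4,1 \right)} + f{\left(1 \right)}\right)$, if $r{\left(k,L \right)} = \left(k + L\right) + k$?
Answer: $-28 - 126 i \sqrt{2} \approx -28.0 - 178.19 i$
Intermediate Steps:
$f{\left(W \right)} = 4 W^{2}$ ($f{\left(W \right)} = 2 W 2 W = 4 W^{2}$)
$r{\left(k,L \right)} = L + 2 k$ ($r{\left(k,L \right)} = \left(L + k\right) + k = L + 2 k$)
$R{\left(c \right)} = 2 i \sqrt{2}$ ($R{\left(c \right)} = \sqrt{-8} = 2 i \sqrt{2}$)
$0 - 7 \left(R{\left(3 \right)} r{\left(4,1 \right)} + f{\left(1 \right)}\right) = 0 - 7 \left(2 i \sqrt{2} \left(1 + 2 \cdot 4\right) + 4 \cdot 1^{2}\right) = 0 - 7 \left(2 i \sqrt{2} \left(1 + 8\right) + 4 \cdot 1\right) = 0 - 7 \left(2 i \sqrt{2} \cdot 9 + 4\right) = 0 - 7 \left(18 i \sqrt{2} + 4\right) = 0 - 7 \left(4 + 18 i \sqrt{2}\right) = 0 - \left(28 + 126 i \sqrt{2}\right) = -28 - 126 i \sqrt{2}$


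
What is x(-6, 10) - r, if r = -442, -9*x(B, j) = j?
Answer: 3968/9 ≈ 440.89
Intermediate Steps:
x(B, j) = -j/9
x(-6, 10) - r = -⅑*10 - 1*(-442) = -10/9 + 442 = 3968/9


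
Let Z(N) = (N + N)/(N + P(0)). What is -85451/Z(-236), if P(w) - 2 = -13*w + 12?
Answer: -9485061/236 ≈ -40191.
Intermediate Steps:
P(w) = 14 - 13*w (P(w) = 2 + (-13*w + 12) = 2 + (12 - 13*w) = 14 - 13*w)
Z(N) = 2*N/(14 + N) (Z(N) = (N + N)/(N + (14 - 13*0)) = (2*N)/(N + (14 + 0)) = (2*N)/(N + 14) = (2*N)/(14 + N) = 2*N/(14 + N))
-85451/Z(-236) = -85451/(2*(-236)/(14 - 236)) = -85451/(2*(-236)/(-222)) = -85451/(2*(-236)*(-1/222)) = -85451/236/111 = -85451*111/236 = -9485061/236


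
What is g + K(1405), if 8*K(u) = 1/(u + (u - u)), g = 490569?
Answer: 5513995561/11240 ≈ 4.9057e+5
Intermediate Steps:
K(u) = 1/(8*u) (K(u) = 1/(8*(u + (u - u))) = 1/(8*(u + 0)) = 1/(8*u))
g + K(1405) = 490569 + (⅛)/1405 = 490569 + (⅛)*(1/1405) = 490569 + 1/11240 = 5513995561/11240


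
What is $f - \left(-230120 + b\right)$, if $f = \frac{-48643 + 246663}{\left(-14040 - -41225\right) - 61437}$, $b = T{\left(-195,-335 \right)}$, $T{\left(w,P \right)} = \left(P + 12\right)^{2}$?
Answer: $\frac{1077098828}{8563} \approx 1.2579 \cdot 10^{5}$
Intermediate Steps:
$T{\left(w,P \right)} = \left(12 + P\right)^{2}$
$b = 104329$ ($b = \left(12 - 335\right)^{2} = \left(-323\right)^{2} = 104329$)
$f = - \frac{49505}{8563}$ ($f = \frac{198020}{\left(-14040 + 41225\right) - 61437} = \frac{198020}{27185 - 61437} = \frac{198020}{-34252} = 198020 \left(- \frac{1}{34252}\right) = - \frac{49505}{8563} \approx -5.7813$)
$f - \left(-230120 + b\right) = - \frac{49505}{8563} - \left(-230120 + 104329\right) = - \frac{49505}{8563} - -125791 = - \frac{49505}{8563} + 125791 = \frac{1077098828}{8563}$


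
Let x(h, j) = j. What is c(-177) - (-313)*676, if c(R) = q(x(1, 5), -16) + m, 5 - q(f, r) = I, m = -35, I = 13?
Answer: 211545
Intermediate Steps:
q(f, r) = -8 (q(f, r) = 5 - 1*13 = 5 - 13 = -8)
c(R) = -43 (c(R) = -8 - 35 = -43)
c(-177) - (-313)*676 = -43 - (-313)*676 = -43 - 1*(-211588) = -43 + 211588 = 211545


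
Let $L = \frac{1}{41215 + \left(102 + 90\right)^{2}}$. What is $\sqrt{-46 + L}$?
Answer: $\frac{i \sqrt{280431113007}}{78079} \approx 6.7823 i$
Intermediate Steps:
$L = \frac{1}{78079}$ ($L = \frac{1}{41215 + 192^{2}} = \frac{1}{41215 + 36864} = \frac{1}{78079} \approx 1.2808 \cdot 10^{-5}$)
$\sqrt{-46 + L} = \sqrt{-46 + \frac{1}{78079}} = \sqrt{- \frac{3591633}{78079}} = \frac{i \sqrt{280431113007}}{78079}$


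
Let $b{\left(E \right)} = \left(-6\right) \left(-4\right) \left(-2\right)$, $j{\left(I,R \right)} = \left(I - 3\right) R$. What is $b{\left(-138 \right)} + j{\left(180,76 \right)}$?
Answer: $13404$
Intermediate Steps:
$j{\left(I,R \right)} = R \left(-3 + I\right)$ ($j{\left(I,R \right)} = \left(-3 + I\right) R = R \left(-3 + I\right)$)
$b{\left(E \right)} = -48$ ($b{\left(E \right)} = 24 \left(-2\right) = -48$)
$b{\left(-138 \right)} + j{\left(180,76 \right)} = -48 + 76 \left(-3 + 180\right) = -48 + 76 \cdot 177 = -48 + 13452 = 13404$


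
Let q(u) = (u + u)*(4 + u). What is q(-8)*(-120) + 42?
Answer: -7638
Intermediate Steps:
q(u) = 2*u*(4 + u) (q(u) = (2*u)*(4 + u) = 2*u*(4 + u))
q(-8)*(-120) + 42 = (2*(-8)*(4 - 8))*(-120) + 42 = (2*(-8)*(-4))*(-120) + 42 = 64*(-120) + 42 = -7680 + 42 = -7638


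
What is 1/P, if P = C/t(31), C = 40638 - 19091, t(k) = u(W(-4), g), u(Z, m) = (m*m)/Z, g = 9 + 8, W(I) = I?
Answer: -289/86188 ≈ -0.0033531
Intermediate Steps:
g = 17
u(Z, m) = m²/Z
t(k) = -289/4 (t(k) = 17²/(-4) = -¼*289 = -289/4)
C = 21547
P = -86188/289 (P = 21547/(-289/4) = 21547*(-4/289) = -86188/289 ≈ -298.23)
1/P = 1/(-86188/289) = -289/86188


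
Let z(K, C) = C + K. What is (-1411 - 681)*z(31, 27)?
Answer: -121336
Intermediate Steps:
(-1411 - 681)*z(31, 27) = (-1411 - 681)*(27 + 31) = -2092*58 = -121336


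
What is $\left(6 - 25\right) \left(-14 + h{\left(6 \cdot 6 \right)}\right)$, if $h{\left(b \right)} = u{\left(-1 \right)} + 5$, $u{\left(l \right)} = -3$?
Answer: $228$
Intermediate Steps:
$h{\left(b \right)} = 2$ ($h{\left(b \right)} = -3 + 5 = 2$)
$\left(6 - 25\right) \left(-14 + h{\left(6 \cdot 6 \right)}\right) = \left(6 - 25\right) \left(-14 + 2\right) = \left(6 - 25\right) \left(-12\right) = \left(-19\right) \left(-12\right) = 228$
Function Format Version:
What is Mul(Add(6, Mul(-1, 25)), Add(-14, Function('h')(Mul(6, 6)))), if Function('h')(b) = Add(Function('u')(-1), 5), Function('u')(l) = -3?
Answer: 228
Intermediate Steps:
Function('h')(b) = 2 (Function('h')(b) = Add(-3, 5) = 2)
Mul(Add(6, Mul(-1, 25)), Add(-14, Function('h')(Mul(6, 6)))) = Mul(Add(6, Mul(-1, 25)), Add(-14, 2)) = Mul(Add(6, -25), -12) = Mul(-19, -12) = 228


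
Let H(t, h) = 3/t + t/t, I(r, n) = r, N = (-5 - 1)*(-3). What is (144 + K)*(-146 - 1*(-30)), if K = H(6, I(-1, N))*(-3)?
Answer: -16182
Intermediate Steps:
N = 18 (N = -6*(-3) = 18)
H(t, h) = 1 + 3/t (H(t, h) = 3/t + 1 = 1 + 3/t)
K = -9/2 (K = ((3 + 6)/6)*(-3) = ((1/6)*9)*(-3) = (3/2)*(-3) = -9/2 ≈ -4.5000)
(144 + K)*(-146 - 1*(-30)) = (144 - 9/2)*(-146 - 1*(-30)) = 279*(-146 + 30)/2 = (279/2)*(-116) = -16182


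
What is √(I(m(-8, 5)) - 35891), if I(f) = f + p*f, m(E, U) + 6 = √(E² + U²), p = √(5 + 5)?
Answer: I*√(35891 + (1 + √10)*(6 - √89)) ≈ 189.41*I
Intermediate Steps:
p = √10 ≈ 3.1623
m(E, U) = -6 + √(E² + U²)
I(f) = f + f*√10 (I(f) = f + √10*f = f + f*√10)
√(I(m(-8, 5)) - 35891) = √((-6 + √((-8)² + 5²))*(1 + √10) - 35891) = √((-6 + √(64 + 25))*(1 + √10) - 35891) = √((-6 + √89)*(1 + √10) - 35891) = √((1 + √10)*(-6 + √89) - 35891) = √(-35891 + (1 + √10)*(-6 + √89))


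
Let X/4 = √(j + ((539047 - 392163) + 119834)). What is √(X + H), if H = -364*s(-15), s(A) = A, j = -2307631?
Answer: 2*√(1365 + I*√2040913) ≈ 81.742 + 34.954*I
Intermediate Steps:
X = 4*I*√2040913 (X = 4*√(-2307631 + ((539047 - 392163) + 119834)) = 4*√(-2307631 + (146884 + 119834)) = 4*√(-2307631 + 266718) = 4*√(-2040913) = 4*(I*√2040913) = 4*I*√2040913 ≈ 5714.4*I)
H = 5460 (H = -364*(-15) = 5460)
√(X + H) = √(4*I*√2040913 + 5460) = √(5460 + 4*I*√2040913)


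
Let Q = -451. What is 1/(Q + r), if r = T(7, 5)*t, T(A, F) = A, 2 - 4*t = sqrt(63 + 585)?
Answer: -1790/793087 + 126*sqrt(2)/793087 ≈ -0.0020323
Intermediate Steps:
t = 1/2 - 9*sqrt(2)/2 (t = 1/2 - sqrt(63 + 585)/4 = 1/2 - 9*sqrt(2)/2 ≈ -5.8640)
r = 7/2 - 63*sqrt(2)/2 (r = 7*(1/2 - 9*sqrt(2)/2) = 7/2 - 63*sqrt(2)/2 ≈ -41.048)
1/(Q + r) = 1/(-451 + (7/2 - 63*sqrt(2)/2)) = 1/(-895/2 - 63*sqrt(2)/2)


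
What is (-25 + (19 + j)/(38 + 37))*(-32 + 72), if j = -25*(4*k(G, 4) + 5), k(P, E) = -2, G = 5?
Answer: -14248/15 ≈ -949.87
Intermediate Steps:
j = 75 (j = -25*(4*(-2) + 5) = -25*(-8 + 5) = -25*(-3) = 75)
(-25 + (19 + j)/(38 + 37))*(-32 + 72) = (-25 + (19 + 75)/(38 + 37))*(-32 + 72) = (-25 + 94/75)*40 = -1781/75*40 = -14248/15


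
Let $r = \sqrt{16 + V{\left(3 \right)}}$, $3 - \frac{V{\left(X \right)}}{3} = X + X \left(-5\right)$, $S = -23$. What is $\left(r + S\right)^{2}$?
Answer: $\left(23 - \sqrt{61}\right)^{2} \approx 230.73$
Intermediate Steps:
$V{\left(X \right)} = 9 + 12 X$ ($V{\left(X \right)} = 9 - 3 \left(X + X \left(-5\right)\right) = 9 - 3 \left(X - 5 X\right) = 9 - 3 \left(- 4 X\right) = 9 + 12 X$)
$r = \sqrt{61}$ ($r = \sqrt{16 + \left(9 + 12 \cdot 3\right)} = \sqrt{16 + \left(9 + 36\right)} = \sqrt{16 + 45} = \sqrt{61} \approx 7.8102$)
$\left(r + S\right)^{2} = \left(\sqrt{61} - 23\right)^{2} = \left(-23 + \sqrt{61}\right)^{2}$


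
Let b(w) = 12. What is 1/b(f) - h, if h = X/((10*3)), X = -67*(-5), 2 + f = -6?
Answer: -133/12 ≈ -11.083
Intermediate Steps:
f = -8 (f = -2 - 6 = -8)
X = 335
h = 67/6 (h = 335/((10*3)) = 335/30 = 335*(1/30) = 67/6 ≈ 11.167)
1/b(f) - h = 1/12 - 1*67/6 = 1/12 - 67/6 = -133/12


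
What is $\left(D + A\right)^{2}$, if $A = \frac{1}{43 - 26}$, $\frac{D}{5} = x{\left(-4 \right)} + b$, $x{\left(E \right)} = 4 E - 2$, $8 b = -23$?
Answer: $\frac{201270969}{18496} \approx 10882.0$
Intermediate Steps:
$b = - \frac{23}{8}$ ($b = \frac{1}{8} \left(-23\right) = - \frac{23}{8} \approx -2.875$)
$x{\left(E \right)} = -2 + 4 E$
$D = - \frac{835}{8}$ ($D = 5 \left(\left(-2 + 4 \left(-4\right)\right) - \frac{23}{8}\right) = 5 \left(\left(-2 - 16\right) - \frac{23}{8}\right) = 5 \left(-18 - \frac{23}{8}\right) = 5 \left(- \frac{167}{8}\right) = - \frac{835}{8} \approx -104.38$)
$A = \frac{1}{17} \approx 0.058824$
$\left(D + A\right)^{2} = \left(- \frac{835}{8} + \frac{1}{17}\right)^{2} = \left(- \frac{14187}{136}\right)^{2} = \frac{201270969}{18496}$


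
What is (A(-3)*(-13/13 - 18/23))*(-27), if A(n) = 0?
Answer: 0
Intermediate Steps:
(A(-3)*(-13/13 - 18/23))*(-27) = (0*(-13/13 - 18/23))*(-27) = (0*(-13*1/13 - 18*1/23))*(-27) = (0*(-1 - 18/23))*(-27) = (0*(-41/23))*(-27) = 0*(-27) = 0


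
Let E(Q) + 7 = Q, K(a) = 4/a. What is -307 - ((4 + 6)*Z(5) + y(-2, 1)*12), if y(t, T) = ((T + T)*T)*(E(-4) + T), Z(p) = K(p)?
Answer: -75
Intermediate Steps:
E(Q) = -7 + Q
Z(p) = 4/p
y(t, T) = 2*T**2*(-11 + T) (y(t, T) = ((T + T)*T)*((-7 - 4) + T) = ((2*T)*T)*(-11 + T) = (2*T**2)*(-11 + T) = 2*T**2*(-11 + T))
-307 - ((4 + 6)*Z(5) + y(-2, 1)*12) = -307 - ((4 + 6)*(4/5) + (2*1**2*(-11 + 1))*12) = -307 - (10*(4*(1/5)) + (2*1*(-10))*12) = -307 - (10*(4/5) - 20*12) = -307 - (8 - 240) = -307 - 1*(-232) = -307 + 232 = -75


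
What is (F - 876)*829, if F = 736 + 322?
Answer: 150878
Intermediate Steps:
F = 1058
(F - 876)*829 = (1058 - 876)*829 = 182*829 = 150878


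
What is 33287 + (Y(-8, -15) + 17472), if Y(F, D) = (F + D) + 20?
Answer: 50756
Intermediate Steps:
Y(F, D) = 20 + D + F (Y(F, D) = (D + F) + 20 = 20 + D + F)
33287 + (Y(-8, -15) + 17472) = 33287 + ((20 - 15 - 8) + 17472) = 33287 + (-3 + 17472) = 33287 + 17469 = 50756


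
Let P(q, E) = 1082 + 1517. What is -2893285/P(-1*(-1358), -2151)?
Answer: -125795/113 ≈ -1113.2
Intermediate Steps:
P(q, E) = 2599
-2893285/P(-1*(-1358), -2151) = -2893285/2599 = -2893285*1/2599 = -125795/113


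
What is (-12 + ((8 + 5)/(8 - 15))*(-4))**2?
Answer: 1024/49 ≈ 20.898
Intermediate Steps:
(-12 + ((8 + 5)/(8 - 15))*(-4))**2 = (-12 + (13/(-7))*(-4))**2 = (-12 + (13*(-1/7))*(-4))**2 = (-12 - 13/7*(-4))**2 = (-12 + 52/7)**2 = (-32/7)**2 = 1024/49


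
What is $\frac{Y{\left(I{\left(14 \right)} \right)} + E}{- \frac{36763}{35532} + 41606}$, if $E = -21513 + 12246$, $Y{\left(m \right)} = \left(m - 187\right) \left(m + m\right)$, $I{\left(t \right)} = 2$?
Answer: $- \frac{355568724}{1478307629} \approx -0.24052$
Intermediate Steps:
$Y{\left(m \right)} = 2 m \left(-187 + m\right)$ ($Y{\left(m \right)} = \left(-187 + m\right) 2 m = 2 m \left(-187 + m\right)$)
$E = -9267$
$\frac{Y{\left(I{\left(14 \right)} \right)} + E}{- \frac{36763}{35532} + 41606} = \frac{2 \cdot 2 \left(-187 + 2\right) - 9267}{- \frac{36763}{35532} + 41606} = \frac{2 \cdot 2 \left(-185\right) - 9267}{\left(-36763\right) \frac{1}{35532} + 41606} = \frac{-740 - 9267}{- \frac{36763}{35532} + 41606} = - \frac{10007}{\frac{1478307629}{35532}} = \left(-10007\right) \frac{35532}{1478307629} = - \frac{355568724}{1478307629}$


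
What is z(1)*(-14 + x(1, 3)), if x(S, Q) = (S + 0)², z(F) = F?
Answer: -13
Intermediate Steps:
x(S, Q) = S²
z(1)*(-14 + x(1, 3)) = 1*(-14 + 1²) = 1*(-14 + 1) = 1*(-13) = -13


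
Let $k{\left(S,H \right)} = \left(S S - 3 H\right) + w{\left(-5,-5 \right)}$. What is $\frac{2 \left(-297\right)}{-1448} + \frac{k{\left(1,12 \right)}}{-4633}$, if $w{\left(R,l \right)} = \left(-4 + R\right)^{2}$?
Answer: $\frac{1342697}{3354292} \approx 0.40029$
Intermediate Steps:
$k{\left(S,H \right)} = 81 + S^{2} - 3 H$ ($k{\left(S,H \right)} = \left(S S - 3 H\right) + \left(-4 - 5\right)^{2} = \left(S^{2} - 3 H\right) + \left(-9\right)^{2} = \left(S^{2} - 3 H\right) + 81 = 81 + S^{2} - 3 H$)
$\frac{2 \left(-297\right)}{-1448} + \frac{k{\left(1,12 \right)}}{-4633} = \frac{2 \left(-297\right)}{-1448} + \frac{81 + 1^{2} - 36}{-4633} = \left(-594\right) \left(- \frac{1}{1448}\right) + \left(81 + 1 - 36\right) \left(- \frac{1}{4633}\right) = \frac{297}{724} + 46 \left(- \frac{1}{4633}\right) = \frac{297}{724} - \frac{46}{4633} = \frac{1342697}{3354292}$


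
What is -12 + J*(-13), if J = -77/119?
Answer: -61/17 ≈ -3.5882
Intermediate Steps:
J = -11/17 (J = -77*1/119 = -11/17 ≈ -0.64706)
-12 + J*(-13) = -12 - 11/17*(-13) = -12 + 143/17 = -61/17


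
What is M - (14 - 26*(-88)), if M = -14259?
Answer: -16561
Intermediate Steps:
M - (14 - 26*(-88)) = -14259 - (14 - 26*(-88)) = -14259 - (14 + 2288) = -14259 - 1*2302 = -14259 - 2302 = -16561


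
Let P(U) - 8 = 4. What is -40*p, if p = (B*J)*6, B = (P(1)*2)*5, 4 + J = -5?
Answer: 259200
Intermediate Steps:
J = -9 (J = -4 - 5 = -9)
P(U) = 12 (P(U) = 8 + 4 = 12)
B = 120 (B = (12*2)*5 = 24*5 = 120)
p = -6480 (p = (120*(-9))*6 = -1080*6 = -6480)
-40*p = -40*(-6480) = 259200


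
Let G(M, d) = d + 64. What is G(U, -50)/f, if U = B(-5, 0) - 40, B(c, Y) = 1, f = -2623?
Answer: -14/2623 ≈ -0.0053374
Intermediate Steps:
U = -39 (U = 1 - 40 = -39)
G(M, d) = 64 + d
G(U, -50)/f = (64 - 50)/(-2623) = 14*(-1/2623) = -14/2623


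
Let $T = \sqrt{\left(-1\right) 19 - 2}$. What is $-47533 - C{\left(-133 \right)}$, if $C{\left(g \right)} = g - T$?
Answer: $-47400 + i \sqrt{21} \approx -47400.0 + 4.5826 i$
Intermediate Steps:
$T = i \sqrt{21}$ ($T = \sqrt{-19 - 2} = \sqrt{-21} = i \sqrt{21} \approx 4.5826 i$)
$C{\left(g \right)} = g - i \sqrt{21}$
$-47533 - C{\left(-133 \right)} = -47533 - \left(-133 - i \sqrt{21}\right) = -47533 + \left(133 + i \sqrt{21}\right) = -47400 + i \sqrt{21}$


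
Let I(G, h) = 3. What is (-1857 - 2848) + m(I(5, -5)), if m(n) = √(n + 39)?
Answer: -4705 + √42 ≈ -4698.5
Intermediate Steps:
m(n) = √(39 + n)
(-1857 - 2848) + m(I(5, -5)) = (-1857 - 2848) + √(39 + 3) = -4705 + √42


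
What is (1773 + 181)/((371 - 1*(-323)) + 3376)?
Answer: 977/2035 ≈ 0.48010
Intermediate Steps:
(1773 + 181)/((371 - 1*(-323)) + 3376) = 1954/((371 + 323) + 3376) = 1954/(694 + 3376) = 1954/4070 = 1954*(1/4070) = 977/2035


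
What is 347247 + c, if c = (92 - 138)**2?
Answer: 349363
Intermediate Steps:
c = 2116 (c = (-46)**2 = 2116)
347247 + c = 347247 + 2116 = 349363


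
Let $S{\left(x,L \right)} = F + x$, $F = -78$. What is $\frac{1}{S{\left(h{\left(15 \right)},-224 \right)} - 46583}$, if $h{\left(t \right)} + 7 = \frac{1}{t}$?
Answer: $- \frac{15}{700019} \approx -2.1428 \cdot 10^{-5}$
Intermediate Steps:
$h{\left(t \right)} = -7 + \frac{1}{t}$
$S{\left(x,L \right)} = -78 + x$
$\frac{1}{S{\left(h{\left(15 \right)},-224 \right)} - 46583} = \frac{1}{\left(-78 - \left(7 - \frac{1}{15}\right)\right) - 46583} = \frac{1}{\left(-78 + \left(-7 + \frac{1}{15}\right)\right) - 46583} = \frac{1}{\left(-78 - \frac{104}{15}\right) - 46583} = \frac{1}{- \frac{1274}{15} - 46583} = \frac{1}{- \frac{700019}{15}} = - \frac{15}{700019}$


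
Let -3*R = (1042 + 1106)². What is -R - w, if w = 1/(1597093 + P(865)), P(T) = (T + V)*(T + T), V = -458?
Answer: 3539176575503/2301203 ≈ 1.5380e+6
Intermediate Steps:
R = -1537968 (R = -(1042 + 1106)²/3 = -⅓*2148² = -⅓*4613904 = -1537968)
P(T) = 2*T*(-458 + T) (P(T) = (T - 458)*(T + T) = (-458 + T)*(2*T) = 2*T*(-458 + T))
w = 1/2301203 (w = 1/(1597093 + 2*865*(-458 + 865)) = 1/(1597093 + 2*865*407) = 1/(1597093 + 704110) = 1/2301203 ≈ 4.3456e-7)
-R - w = -1*(-1537968) - 1*1/2301203 = 1537968 - 1/2301203 = 3539176575503/2301203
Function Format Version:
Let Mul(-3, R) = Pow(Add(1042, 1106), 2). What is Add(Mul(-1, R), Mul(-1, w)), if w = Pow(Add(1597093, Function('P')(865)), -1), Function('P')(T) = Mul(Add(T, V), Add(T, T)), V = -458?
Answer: Rational(3539176575503, 2301203) ≈ 1.5380e+6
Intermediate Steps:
R = -1537968 (R = Mul(Rational(-1, 3), Pow(Add(1042, 1106), 2)) = Mul(Rational(-1, 3), Pow(2148, 2)) = Mul(Rational(-1, 3), 4613904) = -1537968)
Function('P')(T) = Mul(2, T, Add(-458, T)) (Function('P')(T) = Mul(Add(T, -458), Add(T, T)) = Mul(Add(-458, T), Mul(2, T)) = Mul(2, T, Add(-458, T)))
w = Rational(1, 2301203) (w = Pow(Add(1597093, Mul(2, 865, Add(-458, 865))), -1) = Pow(Add(1597093, Mul(2, 865, 407)), -1) = Pow(Add(1597093, 704110), -1) = Pow(2301203, -1) = Rational(1, 2301203) ≈ 4.3456e-7)
Add(Mul(-1, R), Mul(-1, w)) = Add(Mul(-1, -1537968), Mul(-1, Rational(1, 2301203))) = Add(1537968, Rational(-1, 2301203)) = Rational(3539176575503, 2301203)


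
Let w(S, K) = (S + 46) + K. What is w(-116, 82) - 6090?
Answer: -6078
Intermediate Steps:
w(S, K) = 46 + K + S (w(S, K) = (46 + S) + K = 46 + K + S)
w(-116, 82) - 6090 = (46 + 82 - 116) - 6090 = 12 - 6090 = -6078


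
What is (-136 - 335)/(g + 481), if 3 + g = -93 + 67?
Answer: -471/452 ≈ -1.0420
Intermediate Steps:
g = -29 (g = -3 + (-93 + 67) = -3 - 26 = -29)
(-136 - 335)/(g + 481) = (-136 - 335)/(-29 + 481) = -471/452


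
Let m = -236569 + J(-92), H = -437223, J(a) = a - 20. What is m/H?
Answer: 236681/437223 ≈ 0.54133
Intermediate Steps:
J(a) = -20 + a
m = -236681 (m = -236569 + (-20 - 92) = -236569 - 112 = -236681)
m/H = -236681/(-437223) = -236681*(-1/437223) = 236681/437223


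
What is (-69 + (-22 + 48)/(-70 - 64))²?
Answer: 21492496/4489 ≈ 4787.8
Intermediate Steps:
(-69 + (-22 + 48)/(-70 - 64))² = (-69 + 26/(-134))² = (-69 + 26*(-1/134))² = (-69 - 13/67)² = (-4636/67)² = 21492496/4489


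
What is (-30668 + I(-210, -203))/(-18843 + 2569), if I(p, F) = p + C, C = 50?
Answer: 15414/8137 ≈ 1.8943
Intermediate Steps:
I(p, F) = 50 + p (I(p, F) = p + 50 = 50 + p)
(-30668 + I(-210, -203))/(-18843 + 2569) = (-30668 + (50 - 210))/(-18843 + 2569) = (-30668 - 160)/(-16274) = -30828*(-1/16274) = 15414/8137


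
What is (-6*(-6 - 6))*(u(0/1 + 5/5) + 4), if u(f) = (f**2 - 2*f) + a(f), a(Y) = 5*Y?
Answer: 576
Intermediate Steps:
u(f) = f**2 + 3*f (u(f) = (f**2 - 2*f) + 5*f = f**2 + 3*f)
(-6*(-6 - 6))*(u(0/1 + 5/5) + 4) = (-6*(-6 - 6))*((0/1 + 5/5)*(3 + (0/1 + 5/5)) + 4) = (-6*(-12))*((0*1 + 5*(1/5))*(3 + (0*1 + 5*(1/5))) + 4) = 72*((0 + 1)*(3 + (0 + 1)) + 4) = 72*(1*(3 + 1) + 4) = 72*(1*4 + 4) = 72*(4 + 4) = 72*8 = 576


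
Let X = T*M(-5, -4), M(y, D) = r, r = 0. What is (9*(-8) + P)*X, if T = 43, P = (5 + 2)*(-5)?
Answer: 0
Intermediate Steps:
P = -35 (P = 7*(-5) = -35)
M(y, D) = 0
X = 0 (X = 43*0 = 0)
(9*(-8) + P)*X = (9*(-8) - 35)*0 = (-72 - 35)*0 = -107*0 = 0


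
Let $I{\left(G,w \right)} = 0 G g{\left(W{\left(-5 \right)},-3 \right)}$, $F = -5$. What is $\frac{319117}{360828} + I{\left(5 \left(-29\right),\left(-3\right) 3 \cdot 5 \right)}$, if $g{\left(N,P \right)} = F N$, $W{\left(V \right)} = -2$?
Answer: $\frac{319117}{360828} \approx 0.8844$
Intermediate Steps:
$g{\left(N,P \right)} = - 5 N$
$I{\left(G,w \right)} = 0$ ($I{\left(G,w \right)} = 0 G \left(\left(-5\right) \left(-2\right)\right) = 0 \cdot 10 = 0$)
$\frac{319117}{360828} + I{\left(5 \left(-29\right),\left(-3\right) 3 \cdot 5 \right)} = \frac{319117}{360828} + 0 = \frac{319117}{360828}$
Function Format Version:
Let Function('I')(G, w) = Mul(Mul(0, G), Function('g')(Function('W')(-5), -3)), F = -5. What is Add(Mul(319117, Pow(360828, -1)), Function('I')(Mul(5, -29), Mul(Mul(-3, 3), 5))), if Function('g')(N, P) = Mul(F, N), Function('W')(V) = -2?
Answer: Rational(319117, 360828) ≈ 0.88440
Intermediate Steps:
Function('g')(N, P) = Mul(-5, N)
Function('I')(G, w) = 0 (Function('I')(G, w) = Mul(Mul(0, G), Mul(-5, -2)) = Mul(0, 10) = 0)
Add(Mul(319117, Pow(360828, -1)), Function('I')(Mul(5, -29), Mul(Mul(-3, 3), 5))) = Add(Mul(319117, Pow(360828, -1)), 0) = Add(Mul(319117, Rational(1, 360828)), 0) = Add(Rational(319117, 360828), 0) = Rational(319117, 360828)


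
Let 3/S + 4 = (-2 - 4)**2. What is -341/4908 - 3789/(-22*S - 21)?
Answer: 33046307/201228 ≈ 164.22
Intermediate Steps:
S = 3/32 (S = 3/(-4 + (-2 - 4)**2) = 3/(-4 + (-6)**2) = 3/(-4 + 36) = 3/32 ≈ 0.093750)
-341/4908 - 3789/(-22*S - 21) = -341/4908 - 3789/(-22*3/32 - 21) = -341*1/4908 - 3789/(-33/16 - 21) = -341/4908 - 3789/(-369/16) = -341/4908 - 3789*(-16/369) = -341/4908 + 6736/41 = 33046307/201228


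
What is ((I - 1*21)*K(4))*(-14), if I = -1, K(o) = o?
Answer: 1232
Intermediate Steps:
((I - 1*21)*K(4))*(-14) = ((-1 - 1*21)*4)*(-14) = ((-1 - 21)*4)*(-14) = -22*4*(-14) = -88*(-14) = 1232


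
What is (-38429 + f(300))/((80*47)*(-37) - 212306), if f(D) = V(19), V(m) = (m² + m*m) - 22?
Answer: 37729/351426 ≈ 0.10736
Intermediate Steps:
V(m) = -22 + 2*m² (V(m) = (m² + m²) - 22 = 2*m² - 22 = -22 + 2*m²)
f(D) = 700 (f(D) = -22 + 2*19² = -22 + 2*361 = -22 + 722 = 700)
(-38429 + f(300))/((80*47)*(-37) - 212306) = (-38429 + 700)/((80*47)*(-37) - 212306) = -37729/(3760*(-37) - 212306) = -37729/(-139120 - 212306) = -37729/(-351426) = -37729*(-1/351426) = 37729/351426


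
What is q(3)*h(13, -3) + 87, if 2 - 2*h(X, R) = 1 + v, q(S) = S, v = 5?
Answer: 81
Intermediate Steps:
h(X, R) = -2 (h(X, R) = 1 - (1 + 5)/2 = 1 - ½*6 = 1 - 3 = -2)
q(3)*h(13, -3) + 87 = 3*(-2) + 87 = -6 + 87 = 81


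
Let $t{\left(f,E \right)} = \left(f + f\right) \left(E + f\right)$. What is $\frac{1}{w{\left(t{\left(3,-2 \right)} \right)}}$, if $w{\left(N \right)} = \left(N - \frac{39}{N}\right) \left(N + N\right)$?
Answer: $- \frac{1}{6} \approx -0.16667$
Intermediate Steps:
$t{\left(f,E \right)} = 2 f \left(E + f\right)$
$w{\left(N \right)} = 2 N \left(N - \frac{39}{N}\right)$ ($w{\left(N \right)} = \left(N - \frac{39}{N}\right) 2 N = 2 N \left(N - \frac{39}{N}\right)$)
$\frac{1}{w{\left(t{\left(3,-2 \right)} \right)}} = \frac{1}{-78 + 2 \left(2 \cdot 3 \left(-2 + 3\right)\right)^{2}} = \frac{1}{-78 + 2 \left(2 \cdot 3 \cdot 1\right)^{2}} = \frac{1}{-78 + 2 \cdot 6^{2}} = \frac{1}{-78 + 2 \cdot 36} = \frac{1}{-78 + 72} = \frac{1}{-6} = - \frac{1}{6}$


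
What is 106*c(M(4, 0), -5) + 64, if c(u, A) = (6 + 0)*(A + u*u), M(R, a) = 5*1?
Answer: 12784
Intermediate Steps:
M(R, a) = 5
c(u, A) = 6*A + 6*u**2 (c(u, A) = 6*(A + u**2) = 6*A + 6*u**2)
106*c(M(4, 0), -5) + 64 = 106*(6*(-5) + 6*5**2) + 64 = 106*(-30 + 6*25) + 64 = 106*(-30 + 150) + 64 = 106*120 + 64 = 12720 + 64 = 12784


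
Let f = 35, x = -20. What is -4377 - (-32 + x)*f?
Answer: -2557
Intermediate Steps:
-4377 - (-32 + x)*f = -4377 - (-32 - 20)*35 = -4377 - (-52)*35 = -4377 - 1*(-1820) = -4377 + 1820 = -2557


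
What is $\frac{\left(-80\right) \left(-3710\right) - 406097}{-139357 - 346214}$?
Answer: $\frac{109297}{485571} \approx 0.22509$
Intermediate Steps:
$\frac{\left(-80\right) \left(-3710\right) - 406097}{-139357 - 346214} = \frac{296800 - 406097}{-485571} = \left(-109297\right) \left(- \frac{1}{485571}\right) = \frac{109297}{485571}$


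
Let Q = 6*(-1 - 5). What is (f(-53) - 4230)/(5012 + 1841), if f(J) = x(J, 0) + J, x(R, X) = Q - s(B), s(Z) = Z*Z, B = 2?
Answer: -393/623 ≈ -0.63082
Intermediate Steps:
s(Z) = Z²
Q = -36 (Q = 6*(-6) = -36)
x(R, X) = -40 (x(R, X) = -36 - 1*2² = -36 - 1*4 = -36 - 4 = -40)
f(J) = -40 + J
(f(-53) - 4230)/(5012 + 1841) = ((-40 - 53) - 4230)/(5012 + 1841) = (-93 - 4230)/6853 = -4323*1/6853 = -393/623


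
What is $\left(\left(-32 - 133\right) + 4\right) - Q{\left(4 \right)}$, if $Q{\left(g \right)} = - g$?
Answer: $-157$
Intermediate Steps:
$\left(\left(-32 - 133\right) + 4\right) - Q{\left(4 \right)} = \left(\left(-32 - 133\right) + 4\right) - \left(-1\right) 4 = \left(-165 + 4\right) - -4 = -161 + 4 = -157$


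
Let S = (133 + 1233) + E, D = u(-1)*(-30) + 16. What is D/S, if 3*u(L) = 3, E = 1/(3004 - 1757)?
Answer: -17458/1703403 ≈ -0.010249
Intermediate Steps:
E = 1/1247 ≈ 0.00080192
u(L) = 1 (u(L) = (1/3)*3 = 1)
D = -14 (D = 1*(-30) + 16 = -30 + 16 = -14)
S = 1703403/1247 (S = (133 + 1233) + 1/1247 = 1366 + 1/1247 = 1703403/1247 ≈ 1366.0)
D/S = -14/1703403/1247 = -14*1247/1703403 = -17458/1703403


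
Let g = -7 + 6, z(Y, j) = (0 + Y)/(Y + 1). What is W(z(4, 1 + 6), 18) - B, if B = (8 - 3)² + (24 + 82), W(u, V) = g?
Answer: -132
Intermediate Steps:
z(Y, j) = Y/(1 + Y)
g = -1
W(u, V) = -1
B = 131 (B = 5² + 106 = 25 + 106 = 131)
W(z(4, 1 + 6), 18) - B = -1 - 1*131 = -1 - 131 = -132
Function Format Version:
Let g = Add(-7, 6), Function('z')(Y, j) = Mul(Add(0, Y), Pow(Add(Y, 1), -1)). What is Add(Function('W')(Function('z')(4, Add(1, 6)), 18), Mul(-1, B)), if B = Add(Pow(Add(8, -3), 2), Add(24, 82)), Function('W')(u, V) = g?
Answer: -132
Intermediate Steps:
Function('z')(Y, j) = Mul(Y, Pow(Add(1, Y), -1))
g = -1
Function('W')(u, V) = -1
B = 131 (B = Add(Pow(5, 2), 106) = Add(25, 106) = 131)
Add(Function('W')(Function('z')(4, Add(1, 6)), 18), Mul(-1, B)) = Add(-1, Mul(-1, 131)) = Add(-1, -131) = -132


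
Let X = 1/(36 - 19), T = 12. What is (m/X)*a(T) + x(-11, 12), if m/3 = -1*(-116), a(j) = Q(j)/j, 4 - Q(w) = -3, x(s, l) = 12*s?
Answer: 3319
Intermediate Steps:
X = 1/17 ≈ 0.058824
Q(w) = 7 (Q(w) = 4 - 1*(-3) = 4 + 3 = 7)
a(j) = 7/j
m = 348 (m = 3*(-1*(-116)) = 3*116 = 348)
(m/X)*a(T) + x(-11, 12) = (348/(1/17))*(7/12) + 12*(-11) = (348*17)*(7*(1/12)) - 132 = 5916*(7/12) - 132 = 3451 - 132 = 3319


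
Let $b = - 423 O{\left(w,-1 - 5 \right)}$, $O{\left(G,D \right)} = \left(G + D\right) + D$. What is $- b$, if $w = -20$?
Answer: $-13536$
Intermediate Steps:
$O{\left(G,D \right)} = G + 2 D$ ($O{\left(G,D \right)} = \left(D + G\right) + D = G + 2 D$)
$b = 13536$ ($b = - 423 \left(-20 + 2 \left(-1 - 5\right)\right) = - 423 \left(-20 + 2 \left(-6\right)\right) = - 423 \left(-20 - 12\right) = \left(-423\right) \left(-32\right) = 13536$)
$- b = \left(-1\right) 13536 = -13536$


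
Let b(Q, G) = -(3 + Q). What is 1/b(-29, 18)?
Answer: 1/26 ≈ 0.038462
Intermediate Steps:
b(Q, G) = -3 - Q
1/b(-29, 18) = 1/(-3 - 1*(-29)) = 1/(-3 + 29) = 1/26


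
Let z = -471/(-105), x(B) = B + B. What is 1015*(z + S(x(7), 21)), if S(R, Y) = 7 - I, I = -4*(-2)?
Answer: 3538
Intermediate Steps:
x(B) = 2*B
I = 8
S(R, Y) = -1 (S(R, Y) = 7 - 1*8 = 7 - 8 = -1)
z = 157/35 (z = -471*(-1/105) = 157/35 ≈ 4.4857)
1015*(z + S(x(7), 21)) = 1015*(157/35 - 1) = 1015*(122/35) = 3538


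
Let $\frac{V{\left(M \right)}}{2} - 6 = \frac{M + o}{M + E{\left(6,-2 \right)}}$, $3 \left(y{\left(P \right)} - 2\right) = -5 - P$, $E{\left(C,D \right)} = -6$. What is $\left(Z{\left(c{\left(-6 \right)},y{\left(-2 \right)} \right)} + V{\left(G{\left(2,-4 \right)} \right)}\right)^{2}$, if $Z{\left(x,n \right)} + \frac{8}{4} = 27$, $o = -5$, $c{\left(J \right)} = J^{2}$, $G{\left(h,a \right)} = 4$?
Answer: $1444$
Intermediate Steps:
$y{\left(P \right)} = \frac{1}{3} - \frac{P}{3}$ ($y{\left(P \right)} = 2 + \frac{-5 - P}{3} = 2 - \left(\frac{5}{3} + \frac{P}{3}\right) = \frac{1}{3} - \frac{P}{3}$)
$V{\left(M \right)} = 12 + \frac{2 \left(-5 + M\right)}{-6 + M}$ ($V{\left(M \right)} = 12 + 2 \frac{M - 5}{M - 6} = 12 + 2 \frac{-5 + M}{-6 + M} = 12 + \frac{2 \left(-5 + M\right)}{-6 + M}$)
$Z{\left(x,n \right)} = 25$ ($Z{\left(x,n \right)} = -2 + 27 = 25$)
$\left(Z{\left(c{\left(-6 \right)},y{\left(-2 \right)} \right)} + V{\left(G{\left(2,-4 \right)} \right)}\right)^{2} = \left(25 + \frac{2 \left(-41 + 7 \cdot 4\right)}{-6 + 4}\right)^{2} = \left(25 + \frac{2 \left(-41 + 28\right)}{-2}\right)^{2} = \left(25 + 2 \left(- \frac{1}{2}\right) \left(-13\right)\right)^{2} = \left(25 + 13\right)^{2} = 38^{2} = 1444$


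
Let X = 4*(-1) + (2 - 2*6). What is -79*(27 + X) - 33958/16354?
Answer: -8414758/8177 ≈ -1029.1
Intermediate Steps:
X = -14 (X = -4 + (2 - 12) = -4 - 10 = -14)
-79*(27 + X) - 33958/16354 = -79*(27 - 14) - 33958/16354 = -79*13 - 33958*1/16354 = -1027 - 16979/8177 = -8414758/8177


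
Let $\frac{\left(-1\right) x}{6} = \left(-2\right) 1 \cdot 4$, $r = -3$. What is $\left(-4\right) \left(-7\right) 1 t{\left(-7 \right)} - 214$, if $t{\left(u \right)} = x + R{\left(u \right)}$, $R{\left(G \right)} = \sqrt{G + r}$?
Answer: $1130 + 28 i \sqrt{10} \approx 1130.0 + 88.544 i$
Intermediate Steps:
$x = 48$ ($x = - 6 \left(-2\right) 1 \cdot 4 = - 6 \left(\left(-2\right) 4\right) = \left(-6\right) \left(-8\right) = 48$)
$R{\left(G \right)} = \sqrt{-3 + G}$ ($R{\left(G \right)} = \sqrt{G - 3} = \sqrt{-3 + G}$)
$t{\left(u \right)} = 48 + \sqrt{-3 + u}$
$\left(-4\right) \left(-7\right) 1 t{\left(-7 \right)} - 214 = \left(-4\right) \left(-7\right) 1 \left(48 + \sqrt{-3 - 7}\right) - 214 = 28 \cdot 1 \left(48 + \sqrt{-10}\right) - 214 = 28 \left(48 + i \sqrt{10}\right) - 214 = \left(1344 + 28 i \sqrt{10}\right) - 214 = 1130 + 28 i \sqrt{10}$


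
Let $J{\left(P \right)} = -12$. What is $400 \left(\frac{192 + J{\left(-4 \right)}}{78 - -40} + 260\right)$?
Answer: $\frac{6172000}{59} \approx 1.0461 \cdot 10^{5}$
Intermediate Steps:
$400 \left(\frac{192 + J{\left(-4 \right)}}{78 - -40} + 260\right) = 400 \left(\frac{192 - 12}{78 - -40} + 260\right) = 400 \left(\frac{180}{78 + 40} + 260\right) = 400 \left(\frac{180}{118} + 260\right) = 400 \left(180 \cdot \frac{1}{118} + 260\right) = 400 \left(\frac{90}{59} + 260\right) = 400 \cdot \frac{15430}{59} = \frac{6172000}{59}$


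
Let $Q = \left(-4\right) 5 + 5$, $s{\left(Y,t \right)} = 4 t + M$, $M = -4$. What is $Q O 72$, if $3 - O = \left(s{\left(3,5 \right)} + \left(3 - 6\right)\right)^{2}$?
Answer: $179280$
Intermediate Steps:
$s{\left(Y,t \right)} = -4 + 4 t$ ($s{\left(Y,t \right)} = 4 t - 4 = -4 + 4 t$)
$Q = -15$ ($Q = -20 + 5 = -15$)
$O = -166$ ($O = 3 - \left(\left(-4 + 4 \cdot 5\right) + \left(3 - 6\right)\right)^{2} = 3 - \left(\left(-4 + 20\right) + \left(3 - 6\right)\right)^{2} = 3 - \left(16 - 3\right)^{2} = 3 - 13^{2} = 3 - 169 = -166$)
$Q O 72 = \left(-15\right) \left(-166\right) 72 = 2490 \cdot 72 = 179280$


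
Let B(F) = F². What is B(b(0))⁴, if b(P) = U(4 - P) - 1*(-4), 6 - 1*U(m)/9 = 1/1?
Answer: 33232930569601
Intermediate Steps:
U(m) = 45 (U(m) = 54 - 9/1 = 54 - 9*1 = 54 - 9 = 45)
b(P) = 49 (b(P) = 45 - 1*(-4) = 45 + 4 = 49)
B(b(0))⁴ = (49²)⁴ = 2401⁴ = 33232930569601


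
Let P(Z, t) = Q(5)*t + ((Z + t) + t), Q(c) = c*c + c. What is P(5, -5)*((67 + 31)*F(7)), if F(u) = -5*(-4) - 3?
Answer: -258230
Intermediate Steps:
F(u) = 17 (F(u) = 20 - 3 = 17)
Q(c) = c + c² (Q(c) = c² + c = c + c²)
P(Z, t) = Z + 32*t (P(Z, t) = (5*(1 + 5))*t + ((Z + t) + t) = (5*6)*t + (Z + 2*t) = 30*t + (Z + 2*t) = Z + 32*t)
P(5, -5)*((67 + 31)*F(7)) = (5 + 32*(-5))*((67 + 31)*17) = (5 - 160)*(98*17) = -155*1666 = -258230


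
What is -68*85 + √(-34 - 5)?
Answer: -5780 + I*√39 ≈ -5780.0 + 6.245*I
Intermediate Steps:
-68*85 + √(-34 - 5) = -5780 + √(-39) = -5780 + I*√39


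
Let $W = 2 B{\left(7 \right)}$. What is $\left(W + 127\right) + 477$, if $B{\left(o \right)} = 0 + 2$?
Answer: $608$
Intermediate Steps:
$B{\left(o \right)} = 2$
$W = 4$ ($W = 2 \cdot 2 = 4$)
$\left(W + 127\right) + 477 = \left(4 + 127\right) + 477 = 131 + 477 = 608$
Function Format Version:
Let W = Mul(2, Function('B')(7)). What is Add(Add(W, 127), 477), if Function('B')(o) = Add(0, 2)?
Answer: 608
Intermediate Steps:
Function('B')(o) = 2
W = 4 (W = Mul(2, 2) = 4)
Add(Add(W, 127), 477) = Add(Add(4, 127), 477) = Add(131, 477) = 608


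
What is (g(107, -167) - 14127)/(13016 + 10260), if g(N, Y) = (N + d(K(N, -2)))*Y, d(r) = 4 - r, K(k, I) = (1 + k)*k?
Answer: 474297/5819 ≈ 81.508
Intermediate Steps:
K(k, I) = k*(1 + k)
g(N, Y) = Y*(4 + N - N*(1 + N)) (g(N, Y) = (N + (4 - N*(1 + N)))*Y = (4 + N - N*(1 + N))*Y = Y*(4 + N - N*(1 + N)))
(g(107, -167) - 14127)/(13016 + 10260) = (-167*(4 - 1*107²) - 14127)/(13016 + 10260) = (-167*(4 - 1*11449) - 14127)/23276 = (-167*(4 - 11449) - 14127)*(1/23276) = (-167*(-11445) - 14127)*(1/23276) = (1911315 - 14127)*(1/23276) = 1897188*(1/23276) = 474297/5819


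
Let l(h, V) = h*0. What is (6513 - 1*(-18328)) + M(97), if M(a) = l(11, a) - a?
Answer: 24744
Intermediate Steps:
l(h, V) = 0
M(a) = -a (M(a) = 0 - a = -a)
(6513 - 1*(-18328)) + M(97) = (6513 - 1*(-18328)) - 1*97 = (6513 + 18328) - 97 = 24841 - 97 = 24744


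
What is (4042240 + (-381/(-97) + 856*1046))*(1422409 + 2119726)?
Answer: 1696502487218955/97 ≈ 1.7490e+13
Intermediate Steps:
(4042240 + (-381/(-97) + 856*1046))*(1422409 + 2119726) = (4042240 + (-381*(-1/97) + 895376))*3542135 = (4042240 + (381/97 + 895376))*3542135 = (4042240 + 86851853/97)*3542135 = (478949133/97)*3542135 = 1696502487218955/97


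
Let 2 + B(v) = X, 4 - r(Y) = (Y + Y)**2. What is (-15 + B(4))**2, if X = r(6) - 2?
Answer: 25281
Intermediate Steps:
r(Y) = 4 - 4*Y**2 (r(Y) = 4 - (Y + Y)**2 = 4 - (2*Y)**2 = 4 - 4*Y**2)
X = -142 (X = (4 - 4*6**2) - 2 = (4 - 4*36) - 2 = (4 - 144) - 2 = -140 - 2 = -142)
B(v) = -144 (B(v) = -2 - 142 = -144)
(-15 + B(4))**2 = (-15 - 144)**2 = (-159)**2 = 25281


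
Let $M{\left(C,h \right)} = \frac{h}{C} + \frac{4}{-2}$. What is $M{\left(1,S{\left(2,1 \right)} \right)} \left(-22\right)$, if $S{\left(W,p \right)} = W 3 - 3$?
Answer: $-22$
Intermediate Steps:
$S{\left(W,p \right)} = -3 + 3 W$ ($S{\left(W,p \right)} = 3 W - 3 = -3 + 3 W$)
$M{\left(C,h \right)} = -2 + \frac{h}{C}$ ($M{\left(C,h \right)} = \frac{h}{C} + 4 \left(- \frac{1}{2}\right) = \frac{h}{C} - 2 = -2 + \frac{h}{C}$)
$M{\left(1,S{\left(2,1 \right)} \right)} \left(-22\right) = \left(-2 + \frac{-3 + 3 \cdot 2}{1}\right) \left(-22\right) = \left(-2 + \left(-3 + 6\right) 1\right) \left(-22\right) = \left(-2 + 3 \cdot 1\right) \left(-22\right) = \left(-2 + 3\right) \left(-22\right) = 1 \left(-22\right) = -22$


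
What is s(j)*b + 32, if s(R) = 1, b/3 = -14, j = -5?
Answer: -10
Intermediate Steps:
b = -42 (b = 3*(-14) = -42)
s(j)*b + 32 = 1*(-42) + 32 = -42 + 32 = -10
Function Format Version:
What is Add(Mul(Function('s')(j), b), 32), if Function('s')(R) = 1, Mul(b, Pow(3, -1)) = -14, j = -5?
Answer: -10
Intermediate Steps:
b = -42 (b = Mul(3, -14) = -42)
Add(Mul(Function('s')(j), b), 32) = Add(Mul(1, -42), 32) = Add(-42, 32) = -10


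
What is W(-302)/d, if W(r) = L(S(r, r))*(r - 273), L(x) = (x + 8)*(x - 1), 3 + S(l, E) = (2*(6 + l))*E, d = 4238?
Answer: -706893885250/163 ≈ -4.3368e+9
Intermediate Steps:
S(l, E) = -3 + E*(12 + 2*l) (S(l, E) = -3 + (2*(6 + l))*E = -3 + (12 + 2*l)*E = -3 + E*(12 + 2*l))
L(x) = (-1 + x)*(8 + x) (L(x) = (8 + x)*(-1 + x) = (-1 + x)*(8 + x))
W(r) = (-273 + r)*(-29 + (-3 + 2*r**2 + 12*r)**2 + 14*r**2 + 84*r) (W(r) = (-8 + (-3 + 12*r + 2*r*r)**2 + 7*(-3 + 12*r + 2*r*r))*(r - 273) = (-8 + (-3 + 12*r + 2*r**2)**2 + 7*(-3 + 12*r + 2*r**2))*(-273 + r) = (-8 + (-3 + 2*r**2 + 12*r)**2 + 7*(-3 + 2*r**2 + 12*r))*(-273 + r) = (-8 + (-3 + 2*r**2 + 12*r)**2 + (-21 + 14*r**2 + 84*r))*(-273 + r) = (-29 + (-3 + 2*r**2 + 12*r)**2 + 14*r**2 + 84*r)*(-273 + r) = (-273 + r)*(-29 + (-3 + 2*r**2 + 12*r)**2 + 14*r**2 + 84*r))
W(-302)/d = ((-273 - 302)*(-29 + (-3 + 2*(-302)**2 + 12*(-302))**2 + 14*(-302)**2 + 84*(-302)))/4238 = -575*(-29 + (-3 + 2*91204 - 3624)**2 + 14*91204 - 25368)*(1/4238) = -575*(-29 + (-3 + 182408 - 3624)**2 + 1276856 - 25368)*(1/4238) = -575*(-29 + 178781**2 + 1276856 - 25368)*(1/4238) = -575*(-29 + 31962645961 + 1276856 - 25368)*(1/4238) = -575*31963897420*(1/4238) = -18379241016500*1/4238 = -706893885250/163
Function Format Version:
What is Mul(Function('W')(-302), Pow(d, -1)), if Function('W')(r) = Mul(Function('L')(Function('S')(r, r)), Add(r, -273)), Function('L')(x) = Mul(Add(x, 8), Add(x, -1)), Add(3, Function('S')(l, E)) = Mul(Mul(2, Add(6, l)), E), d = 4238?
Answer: Rational(-706893885250, 163) ≈ -4.3368e+9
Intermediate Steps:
Function('S')(l, E) = Add(-3, Mul(E, Add(12, Mul(2, l)))) (Function('S')(l, E) = Add(-3, Mul(Mul(2, Add(6, l)), E)) = Add(-3, Mul(Add(12, Mul(2, l)), E)) = Add(-3, Mul(E, Add(12, Mul(2, l)))))
Function('L')(x) = Mul(Add(-1, x), Add(8, x)) (Function('L')(x) = Mul(Add(8, x), Add(-1, x)) = Mul(Add(-1, x), Add(8, x)))
Function('W')(r) = Mul(Add(-273, r), Add(-29, Pow(Add(-3, Mul(2, Pow(r, 2)), Mul(12, r)), 2), Mul(14, Pow(r, 2)), Mul(84, r))) (Function('W')(r) = Mul(Add(-8, Pow(Add(-3, Mul(12, r), Mul(2, r, r)), 2), Mul(7, Add(-3, Mul(12, r), Mul(2, r, r)))), Add(r, -273)) = Mul(Add(-8, Pow(Add(-3, Mul(12, r), Mul(2, Pow(r, 2))), 2), Mul(7, Add(-3, Mul(12, r), Mul(2, Pow(r, 2))))), Add(-273, r)) = Mul(Add(-8, Pow(Add(-3, Mul(2, Pow(r, 2)), Mul(12, r)), 2), Mul(7, Add(-3, Mul(2, Pow(r, 2)), Mul(12, r)))), Add(-273, r)) = Mul(Add(-8, Pow(Add(-3, Mul(2, Pow(r, 2)), Mul(12, r)), 2), Add(-21, Mul(14, Pow(r, 2)), Mul(84, r))), Add(-273, r)) = Mul(Add(-29, Pow(Add(-3, Mul(2, Pow(r, 2)), Mul(12, r)), 2), Mul(14, Pow(r, 2)), Mul(84, r)), Add(-273, r)) = Mul(Add(-273, r), Add(-29, Pow(Add(-3, Mul(2, Pow(r, 2)), Mul(12, r)), 2), Mul(14, Pow(r, 2)), Mul(84, r))))
Mul(Function('W')(-302), Pow(d, -1)) = Mul(Mul(Add(-273, -302), Add(-29, Pow(Add(-3, Mul(2, Pow(-302, 2)), Mul(12, -302)), 2), Mul(14, Pow(-302, 2)), Mul(84, -302))), Pow(4238, -1)) = Mul(Mul(-575, Add(-29, Pow(Add(-3, Mul(2, 91204), -3624), 2), Mul(14, 91204), -25368)), Rational(1, 4238)) = Mul(Mul(-575, Add(-29, Pow(Add(-3, 182408, -3624), 2), 1276856, -25368)), Rational(1, 4238)) = Mul(Mul(-575, Add(-29, Pow(178781, 2), 1276856, -25368)), Rational(1, 4238)) = Mul(Mul(-575, Add(-29, 31962645961, 1276856, -25368)), Rational(1, 4238)) = Mul(Mul(-575, 31963897420), Rational(1, 4238)) = Mul(-18379241016500, Rational(1, 4238)) = Rational(-706893885250, 163)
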